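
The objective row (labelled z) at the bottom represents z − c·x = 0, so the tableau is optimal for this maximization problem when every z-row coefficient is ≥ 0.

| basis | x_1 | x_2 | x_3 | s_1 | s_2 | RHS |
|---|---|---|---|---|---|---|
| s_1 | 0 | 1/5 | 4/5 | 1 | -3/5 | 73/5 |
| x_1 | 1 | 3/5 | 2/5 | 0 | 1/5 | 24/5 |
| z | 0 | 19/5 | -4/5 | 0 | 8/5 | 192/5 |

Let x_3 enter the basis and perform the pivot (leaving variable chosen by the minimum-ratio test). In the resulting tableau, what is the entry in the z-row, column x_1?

Ratio test on column x_3 — row 1: (73/5)/(4/5) = 73/4; row 2: (24/5)/(2/5) = 12. Minimum is 12 at row 2 (x_1 leaves); pivot element 2/5.
Divide row 2 by 2/5; eliminate column x_3 from the other rows.
z-row update in column x_1: 0 − (-4/5)·(5/2) = 2.

2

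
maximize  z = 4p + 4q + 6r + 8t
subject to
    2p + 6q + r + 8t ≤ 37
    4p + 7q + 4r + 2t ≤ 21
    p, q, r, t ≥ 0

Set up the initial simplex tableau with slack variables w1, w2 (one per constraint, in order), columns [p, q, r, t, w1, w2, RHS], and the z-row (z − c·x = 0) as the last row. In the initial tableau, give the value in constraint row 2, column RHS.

21

The RHS of constraint 2 is b_2 = 21.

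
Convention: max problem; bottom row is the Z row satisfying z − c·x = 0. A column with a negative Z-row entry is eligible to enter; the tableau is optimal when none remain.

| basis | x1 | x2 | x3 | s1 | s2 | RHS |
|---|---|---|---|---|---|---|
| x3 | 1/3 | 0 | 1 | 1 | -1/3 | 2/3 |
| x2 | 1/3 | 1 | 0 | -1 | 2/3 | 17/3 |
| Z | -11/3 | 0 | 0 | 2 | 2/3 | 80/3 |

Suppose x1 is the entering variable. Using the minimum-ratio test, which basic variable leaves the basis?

Column x1 entries and ratios — x3: (2/3)/(1/3) = 2; x2: (17/3)/(1/3) = 17.
Smallest ratio is 2 in the row of x3, so x3 leaves.

x3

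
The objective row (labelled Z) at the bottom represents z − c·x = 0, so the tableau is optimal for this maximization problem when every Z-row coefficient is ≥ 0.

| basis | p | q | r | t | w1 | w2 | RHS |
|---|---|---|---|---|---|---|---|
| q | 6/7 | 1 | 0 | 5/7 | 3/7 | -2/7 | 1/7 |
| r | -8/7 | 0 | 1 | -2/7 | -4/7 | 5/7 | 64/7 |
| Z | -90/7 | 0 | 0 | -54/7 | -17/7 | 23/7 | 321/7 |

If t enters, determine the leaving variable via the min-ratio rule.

Column t entries and ratios — q: (1/7)/(5/7) = 1/5; r: -2/7 ≤ 0, skip.
Smallest ratio is 1/5 in the row of q, so q leaves.

q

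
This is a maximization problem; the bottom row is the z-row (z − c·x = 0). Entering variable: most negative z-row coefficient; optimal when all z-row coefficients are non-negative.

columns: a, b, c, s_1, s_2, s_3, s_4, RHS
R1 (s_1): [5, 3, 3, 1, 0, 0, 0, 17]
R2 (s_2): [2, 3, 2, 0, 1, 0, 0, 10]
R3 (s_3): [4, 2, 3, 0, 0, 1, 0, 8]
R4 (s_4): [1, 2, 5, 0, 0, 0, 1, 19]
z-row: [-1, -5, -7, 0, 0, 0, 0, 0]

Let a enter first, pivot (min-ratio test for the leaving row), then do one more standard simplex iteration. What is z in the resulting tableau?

Ratio test on column a — row 1: 17/5 = 17/5; row 2: 10/2 = 5; row 3: 8/4 = 2; row 4: 19/1 = 19. Minimum is 2 at row 3 (s_3 leaves); pivot element 4.
Pivot on row 3; the z-row RHS becomes 0 − (-1)·2 = 2.
Next entering variable (most negative z-row entry -25/4): c.
Ratio test on column c — row 1: entry -3/4 ≤ 0; row 2: 6/(1/2) = 12; row 3: 2/(3/4) = 8/3; row 4: 17/(17/4) = 4. Minimum is 8/3 at row 3 (a leaves); pivot element 3/4.
After the second pivot the z-row RHS is 2 − (-25/4)·(8/3) = 56/3.

56/3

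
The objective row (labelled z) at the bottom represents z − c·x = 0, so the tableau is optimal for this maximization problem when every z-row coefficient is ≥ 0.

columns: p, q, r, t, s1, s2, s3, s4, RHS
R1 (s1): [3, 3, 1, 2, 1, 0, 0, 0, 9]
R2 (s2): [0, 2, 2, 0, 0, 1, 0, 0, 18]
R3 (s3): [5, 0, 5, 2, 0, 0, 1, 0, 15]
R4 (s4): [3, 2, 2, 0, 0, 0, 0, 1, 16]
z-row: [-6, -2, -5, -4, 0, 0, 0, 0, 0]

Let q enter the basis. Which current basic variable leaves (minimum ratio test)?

s1

Column q entries and ratios — s1: 9/3 = 3; s2: 18/2 = 9; s3: 0 ≤ 0, skip; s4: 16/2 = 8.
Smallest ratio is 3 in the row of s1, so s1 leaves.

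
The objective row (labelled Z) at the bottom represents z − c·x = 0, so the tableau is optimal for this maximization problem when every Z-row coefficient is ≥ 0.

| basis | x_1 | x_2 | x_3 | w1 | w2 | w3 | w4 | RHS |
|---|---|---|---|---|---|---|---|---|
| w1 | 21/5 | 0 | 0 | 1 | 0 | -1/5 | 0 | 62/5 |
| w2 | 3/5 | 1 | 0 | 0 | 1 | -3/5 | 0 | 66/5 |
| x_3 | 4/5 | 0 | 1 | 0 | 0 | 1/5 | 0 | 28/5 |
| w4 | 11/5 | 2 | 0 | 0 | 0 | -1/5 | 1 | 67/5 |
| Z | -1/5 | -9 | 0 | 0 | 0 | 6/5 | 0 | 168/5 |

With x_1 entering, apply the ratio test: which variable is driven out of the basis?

w1

Column x_1 entries and ratios — w1: (62/5)/(21/5) = 62/21; w2: (66/5)/(3/5) = 22; x_3: (28/5)/(4/5) = 7; w4: (67/5)/(11/5) = 67/11.
Smallest ratio is 62/21 in the row of w1, so w1 leaves.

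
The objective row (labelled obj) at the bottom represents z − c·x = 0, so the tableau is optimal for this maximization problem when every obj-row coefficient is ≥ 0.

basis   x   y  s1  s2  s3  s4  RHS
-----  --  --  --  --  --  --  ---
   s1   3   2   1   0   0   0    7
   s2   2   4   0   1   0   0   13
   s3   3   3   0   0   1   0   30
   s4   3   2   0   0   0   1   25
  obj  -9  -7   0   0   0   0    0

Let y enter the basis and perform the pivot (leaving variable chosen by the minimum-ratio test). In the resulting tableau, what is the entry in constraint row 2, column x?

Ratio test on column y — row 1: 7/2 = 7/2; row 2: 13/4 = 13/4; row 3: 30/3 = 10; row 4: 25/2 = 25/2. Minimum is 13/4 at row 2 (s2 leaves); pivot element 4.
Divide row 2 by 4; eliminate column y from the other rows.
In the new row 2, the x entry is the old entry divided by the pivot: 2/4 = 1/2.

1/2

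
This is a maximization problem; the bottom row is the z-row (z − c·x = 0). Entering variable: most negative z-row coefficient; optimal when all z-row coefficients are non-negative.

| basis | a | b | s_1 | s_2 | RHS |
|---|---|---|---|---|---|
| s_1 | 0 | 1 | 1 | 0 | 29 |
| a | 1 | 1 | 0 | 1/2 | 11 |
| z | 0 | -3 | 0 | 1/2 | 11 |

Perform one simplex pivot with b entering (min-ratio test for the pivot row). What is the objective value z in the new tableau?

44

Ratio test on column b — row 1: 29/1 = 29; row 2: 11/1 = 11. Minimum is 11 at row 2 (a leaves); pivot element 1.
Pivot on row 2; the z-row RHS becomes 11 − (-3)·11 = 44.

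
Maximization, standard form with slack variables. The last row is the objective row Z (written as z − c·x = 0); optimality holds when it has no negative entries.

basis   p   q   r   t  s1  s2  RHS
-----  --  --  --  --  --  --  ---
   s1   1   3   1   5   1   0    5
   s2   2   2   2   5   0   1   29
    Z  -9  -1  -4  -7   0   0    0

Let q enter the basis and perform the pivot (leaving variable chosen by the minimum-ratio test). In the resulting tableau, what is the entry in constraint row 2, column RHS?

77/3

Ratio test on column q — row 1: 5/3 = 5/3; row 2: 29/2 = 29/2. Minimum is 5/3 at row 1 (s1 leaves); pivot element 3.
Divide row 1 by 3; eliminate column q from the other rows.
Row 2 update in column RHS: 29 − 2·(5/3) = 77/3.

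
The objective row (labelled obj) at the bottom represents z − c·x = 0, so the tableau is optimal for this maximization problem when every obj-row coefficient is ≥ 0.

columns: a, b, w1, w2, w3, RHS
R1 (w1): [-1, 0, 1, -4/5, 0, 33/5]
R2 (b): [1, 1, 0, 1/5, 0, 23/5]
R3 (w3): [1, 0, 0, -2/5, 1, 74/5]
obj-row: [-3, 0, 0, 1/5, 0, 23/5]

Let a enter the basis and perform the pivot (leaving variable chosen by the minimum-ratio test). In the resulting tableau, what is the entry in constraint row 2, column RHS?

Ratio test on column a — row 1: entry -1 ≤ 0; row 2: (23/5)/1 = 23/5; row 3: (74/5)/1 = 74/5. Minimum is 23/5 at row 2 (b leaves); pivot element 1.
Divide row 2 by 1; eliminate column a from the other rows.
In the new row 2, the RHS entry is the old entry divided by the pivot: (23/5)/1 = 23/5.

23/5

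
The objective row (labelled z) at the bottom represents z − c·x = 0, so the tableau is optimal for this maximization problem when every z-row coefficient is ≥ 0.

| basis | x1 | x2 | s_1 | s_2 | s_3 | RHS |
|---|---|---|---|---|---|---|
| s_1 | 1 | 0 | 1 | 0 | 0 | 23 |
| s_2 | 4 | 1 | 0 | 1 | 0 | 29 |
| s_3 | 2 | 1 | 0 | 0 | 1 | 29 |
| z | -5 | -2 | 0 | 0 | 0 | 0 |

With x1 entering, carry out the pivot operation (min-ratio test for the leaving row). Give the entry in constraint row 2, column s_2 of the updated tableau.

Ratio test on column x1 — row 1: 23/1 = 23; row 2: 29/4 = 29/4; row 3: 29/2 = 29/2. Minimum is 29/4 at row 2 (s_2 leaves); pivot element 4.
Divide row 2 by 4; eliminate column x1 from the other rows.
In the new row 2, the s_2 entry is the old entry divided by the pivot: 1/4 = 1/4.

1/4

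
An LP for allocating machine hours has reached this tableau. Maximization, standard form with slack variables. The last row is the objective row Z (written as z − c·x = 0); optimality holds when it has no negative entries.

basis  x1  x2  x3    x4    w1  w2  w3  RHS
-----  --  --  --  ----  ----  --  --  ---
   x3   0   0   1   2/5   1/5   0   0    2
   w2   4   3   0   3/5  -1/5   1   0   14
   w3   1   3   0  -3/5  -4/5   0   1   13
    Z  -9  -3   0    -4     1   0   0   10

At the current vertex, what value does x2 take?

0

x2 is not in the basis, so in the current basic feasible solution x2 = 0.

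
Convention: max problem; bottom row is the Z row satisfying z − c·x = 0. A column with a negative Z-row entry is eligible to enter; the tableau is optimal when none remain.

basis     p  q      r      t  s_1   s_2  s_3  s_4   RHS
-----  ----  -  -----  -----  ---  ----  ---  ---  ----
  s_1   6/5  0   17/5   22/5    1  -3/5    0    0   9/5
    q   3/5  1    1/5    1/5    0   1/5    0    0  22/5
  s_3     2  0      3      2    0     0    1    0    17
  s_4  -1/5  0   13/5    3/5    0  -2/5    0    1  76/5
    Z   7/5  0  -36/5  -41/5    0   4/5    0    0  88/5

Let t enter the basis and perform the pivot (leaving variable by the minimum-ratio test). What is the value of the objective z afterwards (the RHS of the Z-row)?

Ratio test on column t — row 1: (9/5)/(22/5) = 9/22; row 2: (22/5)/(1/5) = 22; row 3: 17/2 = 17/2; row 4: (76/5)/(3/5) = 76/3. Minimum is 9/22 at row 1 (s_1 leaves); pivot element 22/5.
Pivot on row 1; the Z-row RHS becomes 88/5 − (-41/5)·(9/22) = 461/22.

461/22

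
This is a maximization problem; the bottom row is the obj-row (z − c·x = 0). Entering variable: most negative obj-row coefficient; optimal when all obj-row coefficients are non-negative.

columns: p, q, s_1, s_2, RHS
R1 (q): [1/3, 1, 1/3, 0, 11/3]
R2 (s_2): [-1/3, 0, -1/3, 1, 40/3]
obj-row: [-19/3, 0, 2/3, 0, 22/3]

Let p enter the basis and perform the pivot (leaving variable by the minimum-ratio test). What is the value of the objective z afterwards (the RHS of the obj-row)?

Ratio test on column p — row 1: (11/3)/(1/3) = 11; row 2: entry -1/3 ≤ 0. Minimum is 11 at row 1 (q leaves); pivot element 1/3.
Pivot on row 1; the obj-row RHS becomes 22/3 − (-19/3)·11 = 77.

77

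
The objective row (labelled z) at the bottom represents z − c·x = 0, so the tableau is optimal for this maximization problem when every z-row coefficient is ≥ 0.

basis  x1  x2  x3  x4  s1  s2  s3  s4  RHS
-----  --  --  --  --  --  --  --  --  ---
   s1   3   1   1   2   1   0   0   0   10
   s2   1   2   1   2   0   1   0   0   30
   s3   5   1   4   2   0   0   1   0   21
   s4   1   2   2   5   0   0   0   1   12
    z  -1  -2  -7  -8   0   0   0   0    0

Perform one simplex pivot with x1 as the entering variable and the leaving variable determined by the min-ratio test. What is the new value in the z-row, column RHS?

10/3

Ratio test on column x1 — row 1: 10/3 = 10/3; row 2: 30/1 = 30; row 3: 21/5 = 21/5; row 4: 12/1 = 12. Minimum is 10/3 at row 1 (s1 leaves); pivot element 3.
Divide row 1 by 3; eliminate column x1 from the other rows.
z-row update in column RHS: 0 − (-1)·(10/3) = 10/3.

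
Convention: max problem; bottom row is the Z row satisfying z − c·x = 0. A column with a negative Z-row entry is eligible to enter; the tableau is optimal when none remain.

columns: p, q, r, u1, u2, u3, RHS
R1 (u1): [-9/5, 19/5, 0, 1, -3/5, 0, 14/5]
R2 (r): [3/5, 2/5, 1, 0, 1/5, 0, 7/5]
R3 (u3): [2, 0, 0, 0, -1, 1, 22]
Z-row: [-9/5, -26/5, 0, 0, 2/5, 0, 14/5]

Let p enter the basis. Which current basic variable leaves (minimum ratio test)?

Column p entries and ratios — u1: -9/5 ≤ 0, skip; r: (7/5)/(3/5) = 7/3; u3: 22/2 = 11.
Smallest ratio is 7/3 in the row of r, so r leaves.

r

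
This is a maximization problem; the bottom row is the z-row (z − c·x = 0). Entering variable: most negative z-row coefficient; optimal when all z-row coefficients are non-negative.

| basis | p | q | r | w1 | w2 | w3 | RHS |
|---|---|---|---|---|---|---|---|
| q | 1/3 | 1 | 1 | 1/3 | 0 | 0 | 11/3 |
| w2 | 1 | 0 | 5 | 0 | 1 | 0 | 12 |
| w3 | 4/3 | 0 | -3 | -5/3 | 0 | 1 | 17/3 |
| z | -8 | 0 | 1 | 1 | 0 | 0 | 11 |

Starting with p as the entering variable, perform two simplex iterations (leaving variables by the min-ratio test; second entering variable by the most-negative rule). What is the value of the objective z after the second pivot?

Ratio test on column p — row 1: (11/3)/(1/3) = 11; row 2: 12/1 = 12; row 3: (17/3)/(4/3) = 17/4. Minimum is 17/4 at row 3 (w3 leaves); pivot element 4/3.
Pivot on row 3; the z-row RHS becomes 11 − (-8)·(17/4) = 45.
Next entering variable (most negative z-row entry -17): r.
Ratio test on column r — row 1: (9/4)/(7/4) = 9/7; row 2: (31/4)/(29/4) = 31/29; row 3: entry -9/4 ≤ 0. Minimum is 31/29 at row 2 (w2 leaves); pivot element 29/4.
After the second pivot the z-row RHS is 45 − (-17)·(31/29) = 1832/29.

1832/29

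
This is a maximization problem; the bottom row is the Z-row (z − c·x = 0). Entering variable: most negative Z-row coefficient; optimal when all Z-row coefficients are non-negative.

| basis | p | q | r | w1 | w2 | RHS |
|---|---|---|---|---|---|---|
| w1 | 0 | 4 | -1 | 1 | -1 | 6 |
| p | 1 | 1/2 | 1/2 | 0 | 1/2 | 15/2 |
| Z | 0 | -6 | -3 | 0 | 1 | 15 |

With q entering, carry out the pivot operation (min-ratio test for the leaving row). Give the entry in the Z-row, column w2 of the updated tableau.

-1/2

Ratio test on column q — row 1: 6/4 = 3/2; row 2: (15/2)/(1/2) = 15. Minimum is 3/2 at row 1 (w1 leaves); pivot element 4.
Divide row 1 by 4; eliminate column q from the other rows.
Z-row update in column w2: 1 − (-6)·(-1/4) = -1/2.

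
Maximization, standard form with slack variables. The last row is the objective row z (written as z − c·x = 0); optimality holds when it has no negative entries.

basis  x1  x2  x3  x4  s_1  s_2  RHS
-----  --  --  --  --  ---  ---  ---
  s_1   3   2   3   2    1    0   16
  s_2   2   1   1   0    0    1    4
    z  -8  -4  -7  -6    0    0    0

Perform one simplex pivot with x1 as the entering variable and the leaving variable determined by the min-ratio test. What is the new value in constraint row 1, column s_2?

-3/2

Ratio test on column x1 — row 1: 16/3 = 16/3; row 2: 4/2 = 2. Minimum is 2 at row 2 (s_2 leaves); pivot element 2.
Divide row 2 by 2; eliminate column x1 from the other rows.
Row 1 update in column s_2: 0 − 3·(1/2) = -3/2.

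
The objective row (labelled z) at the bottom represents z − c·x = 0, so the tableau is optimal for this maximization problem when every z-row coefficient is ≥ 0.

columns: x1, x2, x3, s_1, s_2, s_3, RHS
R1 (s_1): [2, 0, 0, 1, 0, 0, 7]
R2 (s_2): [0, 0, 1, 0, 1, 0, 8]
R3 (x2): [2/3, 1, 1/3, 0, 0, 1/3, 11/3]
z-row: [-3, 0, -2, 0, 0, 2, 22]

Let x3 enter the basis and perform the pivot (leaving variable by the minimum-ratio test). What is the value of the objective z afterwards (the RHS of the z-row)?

38

Ratio test on column x3 — row 1: entry 0 ≤ 0; row 2: 8/1 = 8; row 3: (11/3)/(1/3) = 11. Minimum is 8 at row 2 (s_2 leaves); pivot element 1.
Pivot on row 2; the z-row RHS becomes 22 − (-2)·8 = 38.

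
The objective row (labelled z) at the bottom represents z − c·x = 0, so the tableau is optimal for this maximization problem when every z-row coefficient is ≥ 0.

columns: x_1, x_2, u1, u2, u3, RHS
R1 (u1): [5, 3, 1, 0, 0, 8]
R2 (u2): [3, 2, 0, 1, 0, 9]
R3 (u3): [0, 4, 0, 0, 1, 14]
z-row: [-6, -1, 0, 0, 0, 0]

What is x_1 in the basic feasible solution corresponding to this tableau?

x_1 is not in the basis, so in the current basic feasible solution x_1 = 0.

0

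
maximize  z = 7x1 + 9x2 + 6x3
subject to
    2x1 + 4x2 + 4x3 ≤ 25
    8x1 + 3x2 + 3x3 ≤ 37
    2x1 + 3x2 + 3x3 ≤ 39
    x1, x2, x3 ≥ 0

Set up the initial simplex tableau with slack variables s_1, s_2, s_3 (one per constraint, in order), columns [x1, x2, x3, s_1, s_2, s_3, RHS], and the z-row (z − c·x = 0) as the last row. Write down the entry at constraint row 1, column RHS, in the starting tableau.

25

The RHS of constraint 1 is b_1 = 25.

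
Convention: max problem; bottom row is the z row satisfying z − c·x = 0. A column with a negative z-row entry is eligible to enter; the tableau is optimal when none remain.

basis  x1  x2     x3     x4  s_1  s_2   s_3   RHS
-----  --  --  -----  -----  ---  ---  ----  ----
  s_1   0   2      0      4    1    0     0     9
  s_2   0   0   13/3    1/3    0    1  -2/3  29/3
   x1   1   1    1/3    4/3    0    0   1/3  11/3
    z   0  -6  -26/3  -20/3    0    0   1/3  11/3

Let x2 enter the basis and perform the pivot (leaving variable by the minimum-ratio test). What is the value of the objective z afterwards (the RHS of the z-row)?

77/3

Ratio test on column x2 — row 1: 9/2 = 9/2; row 2: entry 0 ≤ 0; row 3: (11/3)/1 = 11/3. Minimum is 11/3 at row 3 (x1 leaves); pivot element 1.
Pivot on row 3; the z-row RHS becomes 11/3 − (-6)·(11/3) = 77/3.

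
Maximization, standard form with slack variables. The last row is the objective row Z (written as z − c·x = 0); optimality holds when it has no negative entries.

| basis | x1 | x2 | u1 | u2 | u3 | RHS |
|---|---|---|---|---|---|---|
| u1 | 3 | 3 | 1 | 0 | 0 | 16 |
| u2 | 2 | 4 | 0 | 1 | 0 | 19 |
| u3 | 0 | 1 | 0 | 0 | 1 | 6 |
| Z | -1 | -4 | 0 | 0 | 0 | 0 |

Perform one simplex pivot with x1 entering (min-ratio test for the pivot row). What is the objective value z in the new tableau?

Ratio test on column x1 — row 1: 16/3 = 16/3; row 2: 19/2 = 19/2; row 3: entry 0 ≤ 0. Minimum is 16/3 at row 1 (u1 leaves); pivot element 3.
Pivot on row 1; the Z-row RHS becomes 0 − (-1)·(16/3) = 16/3.

16/3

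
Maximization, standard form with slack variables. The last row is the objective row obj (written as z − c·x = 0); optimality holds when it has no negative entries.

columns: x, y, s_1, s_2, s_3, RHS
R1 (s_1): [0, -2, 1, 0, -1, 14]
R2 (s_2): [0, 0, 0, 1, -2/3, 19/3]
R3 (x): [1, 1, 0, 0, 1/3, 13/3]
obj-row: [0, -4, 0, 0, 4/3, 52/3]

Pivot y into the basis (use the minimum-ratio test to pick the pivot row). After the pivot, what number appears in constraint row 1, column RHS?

68/3

Ratio test on column y — row 1: entry -2 ≤ 0; row 2: entry 0 ≤ 0; row 3: (13/3)/1 = 13/3. Minimum is 13/3 at row 3 (x leaves); pivot element 1.
Divide row 3 by 1; eliminate column y from the other rows.
Row 1 update in column RHS: 14 − (-2)·(13/3) = 68/3.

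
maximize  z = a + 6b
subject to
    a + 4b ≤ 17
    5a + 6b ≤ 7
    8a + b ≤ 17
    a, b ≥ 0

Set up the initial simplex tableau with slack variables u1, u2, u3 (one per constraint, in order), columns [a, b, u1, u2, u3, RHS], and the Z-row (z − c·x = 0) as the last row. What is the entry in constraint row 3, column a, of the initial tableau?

Constraint 3 has coefficient 8 on a.

8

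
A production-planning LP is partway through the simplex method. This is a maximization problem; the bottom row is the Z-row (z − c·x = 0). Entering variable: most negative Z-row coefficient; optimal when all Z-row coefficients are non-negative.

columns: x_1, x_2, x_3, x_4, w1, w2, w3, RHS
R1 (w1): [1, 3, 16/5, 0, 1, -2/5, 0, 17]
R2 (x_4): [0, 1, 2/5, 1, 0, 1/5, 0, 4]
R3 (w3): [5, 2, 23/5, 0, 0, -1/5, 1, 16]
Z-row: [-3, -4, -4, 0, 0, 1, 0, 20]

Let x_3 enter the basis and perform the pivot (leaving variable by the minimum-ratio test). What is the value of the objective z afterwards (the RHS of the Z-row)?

780/23

Ratio test on column x_3 — row 1: 17/(16/5) = 85/16; row 2: 4/(2/5) = 10; row 3: 16/(23/5) = 80/23. Minimum is 80/23 at row 3 (w3 leaves); pivot element 23/5.
Pivot on row 3; the Z-row RHS becomes 20 − (-4)·(80/23) = 780/23.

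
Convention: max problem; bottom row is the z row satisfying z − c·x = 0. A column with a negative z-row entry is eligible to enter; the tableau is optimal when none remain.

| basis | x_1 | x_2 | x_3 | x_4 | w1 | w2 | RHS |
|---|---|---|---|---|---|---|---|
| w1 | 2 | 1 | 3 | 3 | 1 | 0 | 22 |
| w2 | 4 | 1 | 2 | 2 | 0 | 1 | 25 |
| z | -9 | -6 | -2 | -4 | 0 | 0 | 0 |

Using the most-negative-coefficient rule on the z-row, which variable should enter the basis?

x_1

Negative z-row entries: x_1: -9, x_2: -6, x_3: -2, x_4: -4.
The most negative is -9 in column x_1, so x_1 enters.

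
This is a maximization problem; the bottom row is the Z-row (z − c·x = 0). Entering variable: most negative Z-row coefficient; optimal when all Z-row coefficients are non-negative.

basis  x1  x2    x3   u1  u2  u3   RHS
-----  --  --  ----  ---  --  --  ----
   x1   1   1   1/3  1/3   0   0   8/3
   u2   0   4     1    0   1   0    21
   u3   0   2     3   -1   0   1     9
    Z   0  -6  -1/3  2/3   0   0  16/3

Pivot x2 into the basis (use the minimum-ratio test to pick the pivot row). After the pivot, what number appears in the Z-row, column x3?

Ratio test on column x2 — row 1: (8/3)/1 = 8/3; row 2: 21/4 = 21/4; row 3: 9/2 = 9/2. Minimum is 8/3 at row 1 (x1 leaves); pivot element 1.
Divide row 1 by 1; eliminate column x2 from the other rows.
Z-row update in column x3: -1/3 − (-6)·(1/3) = 5/3.

5/3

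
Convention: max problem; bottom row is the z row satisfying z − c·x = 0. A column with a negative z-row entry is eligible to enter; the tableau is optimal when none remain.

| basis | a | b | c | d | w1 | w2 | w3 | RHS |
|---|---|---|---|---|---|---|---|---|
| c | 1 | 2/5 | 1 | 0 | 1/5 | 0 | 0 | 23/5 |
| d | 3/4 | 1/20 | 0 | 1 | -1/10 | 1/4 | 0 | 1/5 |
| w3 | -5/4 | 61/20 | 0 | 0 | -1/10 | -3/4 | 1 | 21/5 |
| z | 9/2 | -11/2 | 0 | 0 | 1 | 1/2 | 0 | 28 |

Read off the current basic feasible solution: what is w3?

w3 is basic (row 3); its value is the RHS of that row, 21/5.

21/5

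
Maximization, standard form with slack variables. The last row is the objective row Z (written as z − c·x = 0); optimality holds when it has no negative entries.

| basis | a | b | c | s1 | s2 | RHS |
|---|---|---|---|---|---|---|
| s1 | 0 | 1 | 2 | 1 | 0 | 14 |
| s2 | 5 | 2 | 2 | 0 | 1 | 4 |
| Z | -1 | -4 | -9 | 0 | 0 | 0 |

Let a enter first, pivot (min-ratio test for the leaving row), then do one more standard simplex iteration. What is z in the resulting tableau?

Ratio test on column a — row 1: entry 0 ≤ 0; row 2: 4/5 = 4/5. Minimum is 4/5 at row 2 (s2 leaves); pivot element 5.
Pivot on row 2; the Z-row RHS becomes 0 − (-1)·(4/5) = 4/5.
Next entering variable (most negative Z-row entry -43/5): c.
Ratio test on column c — row 1: 14/2 = 7; row 2: (4/5)/(2/5) = 2. Minimum is 2 at row 2 (a leaves); pivot element 2/5.
After the second pivot the Z-row RHS is 4/5 − (-43/5)·2 = 18.

18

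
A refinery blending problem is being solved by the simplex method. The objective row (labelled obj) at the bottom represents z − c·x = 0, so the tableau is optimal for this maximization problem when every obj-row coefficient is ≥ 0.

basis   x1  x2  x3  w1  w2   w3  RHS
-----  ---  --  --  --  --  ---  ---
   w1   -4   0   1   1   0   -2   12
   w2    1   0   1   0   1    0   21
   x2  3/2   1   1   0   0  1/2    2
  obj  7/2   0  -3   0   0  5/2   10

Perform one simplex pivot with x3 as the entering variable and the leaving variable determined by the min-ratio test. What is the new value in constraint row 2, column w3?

Ratio test on column x3 — row 1: 12/1 = 12; row 2: 21/1 = 21; row 3: 2/1 = 2. Minimum is 2 at row 3 (x2 leaves); pivot element 1.
Divide row 3 by 1; eliminate column x3 from the other rows.
Row 2 update in column w3: 0 − 1·(1/2) = -1/2.

-1/2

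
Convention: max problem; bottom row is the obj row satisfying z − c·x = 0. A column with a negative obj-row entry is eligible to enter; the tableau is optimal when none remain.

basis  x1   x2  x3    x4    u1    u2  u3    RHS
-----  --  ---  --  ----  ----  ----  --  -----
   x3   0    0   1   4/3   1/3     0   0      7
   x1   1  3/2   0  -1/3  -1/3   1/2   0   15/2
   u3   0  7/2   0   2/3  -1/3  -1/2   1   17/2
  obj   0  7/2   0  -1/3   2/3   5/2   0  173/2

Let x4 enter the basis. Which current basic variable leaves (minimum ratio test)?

x3

Column x4 entries and ratios — x3: 7/(4/3) = 21/4; x1: -1/3 ≤ 0, skip; u3: (17/2)/(2/3) = 51/4.
Smallest ratio is 21/4 in the row of x3, so x3 leaves.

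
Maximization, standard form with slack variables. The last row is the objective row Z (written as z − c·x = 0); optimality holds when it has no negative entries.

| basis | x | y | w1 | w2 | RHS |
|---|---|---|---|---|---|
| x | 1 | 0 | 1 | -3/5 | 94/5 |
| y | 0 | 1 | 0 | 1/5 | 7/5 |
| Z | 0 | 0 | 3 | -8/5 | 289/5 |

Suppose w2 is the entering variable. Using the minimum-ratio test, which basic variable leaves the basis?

y

Column w2 entries and ratios — x: -3/5 ≤ 0, skip; y: (7/5)/(1/5) = 7.
Smallest ratio is 7 in the row of y, so y leaves.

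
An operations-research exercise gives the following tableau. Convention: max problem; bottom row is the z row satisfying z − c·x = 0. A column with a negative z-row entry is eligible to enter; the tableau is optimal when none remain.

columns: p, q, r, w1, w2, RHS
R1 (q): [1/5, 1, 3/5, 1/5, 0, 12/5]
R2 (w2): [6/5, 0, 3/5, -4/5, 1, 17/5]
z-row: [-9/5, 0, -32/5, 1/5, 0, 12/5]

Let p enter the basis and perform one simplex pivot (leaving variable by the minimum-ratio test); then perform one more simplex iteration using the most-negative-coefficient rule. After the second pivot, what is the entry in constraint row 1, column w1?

Ratio test on column p — row 1: (12/5)/(1/5) = 12; row 2: (17/5)/(6/5) = 17/6. Minimum is 17/6 at row 2 (w2 leaves); pivot element 6/5.
Divide row 2 by 6/5; eliminate column p from the other rows.
Second iteration: most negative z-row entry is -11/2 in column r, so r enters.
Ratio test on column r — row 1: (11/6)/(1/2) = 11/3; row 2: (17/6)/(1/2) = 17/3. Minimum is 11/3 at row 1 (q leaves); pivot element 1/2.
Divide row 1 by 1/2; eliminate column r from the other rows.
After both pivots, the entry at constraint row 1, column w1 is 2/3.

2/3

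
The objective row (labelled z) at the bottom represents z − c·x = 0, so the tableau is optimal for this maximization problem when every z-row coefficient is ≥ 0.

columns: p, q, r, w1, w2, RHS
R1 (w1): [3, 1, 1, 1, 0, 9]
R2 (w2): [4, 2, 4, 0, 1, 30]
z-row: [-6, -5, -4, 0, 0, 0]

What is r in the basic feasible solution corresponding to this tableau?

r is not in the basis, so in the current basic feasible solution r = 0.

0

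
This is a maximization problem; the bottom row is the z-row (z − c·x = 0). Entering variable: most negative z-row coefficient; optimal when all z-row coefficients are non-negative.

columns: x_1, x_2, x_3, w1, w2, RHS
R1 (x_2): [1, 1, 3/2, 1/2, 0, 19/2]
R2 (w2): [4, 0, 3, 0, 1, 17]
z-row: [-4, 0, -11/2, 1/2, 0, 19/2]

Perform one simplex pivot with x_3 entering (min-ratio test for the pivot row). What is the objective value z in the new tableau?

Ratio test on column x_3 — row 1: (19/2)/(3/2) = 19/3; row 2: 17/3 = 17/3. Minimum is 17/3 at row 2 (w2 leaves); pivot element 3.
Pivot on row 2; the z-row RHS becomes 19/2 − (-11/2)·(17/3) = 122/3.

122/3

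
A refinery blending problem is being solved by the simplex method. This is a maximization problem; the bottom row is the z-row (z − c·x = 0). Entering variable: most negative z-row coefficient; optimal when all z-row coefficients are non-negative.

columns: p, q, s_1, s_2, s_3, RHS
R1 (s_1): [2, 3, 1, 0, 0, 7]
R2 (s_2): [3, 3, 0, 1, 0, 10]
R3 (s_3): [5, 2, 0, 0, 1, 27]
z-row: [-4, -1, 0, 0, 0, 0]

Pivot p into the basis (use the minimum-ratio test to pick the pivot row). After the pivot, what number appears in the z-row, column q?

3

Ratio test on column p — row 1: 7/2 = 7/2; row 2: 10/3 = 10/3; row 3: 27/5 = 27/5. Minimum is 10/3 at row 2 (s_2 leaves); pivot element 3.
Divide row 2 by 3; eliminate column p from the other rows.
z-row update in column q: -1 − (-4)·1 = 3.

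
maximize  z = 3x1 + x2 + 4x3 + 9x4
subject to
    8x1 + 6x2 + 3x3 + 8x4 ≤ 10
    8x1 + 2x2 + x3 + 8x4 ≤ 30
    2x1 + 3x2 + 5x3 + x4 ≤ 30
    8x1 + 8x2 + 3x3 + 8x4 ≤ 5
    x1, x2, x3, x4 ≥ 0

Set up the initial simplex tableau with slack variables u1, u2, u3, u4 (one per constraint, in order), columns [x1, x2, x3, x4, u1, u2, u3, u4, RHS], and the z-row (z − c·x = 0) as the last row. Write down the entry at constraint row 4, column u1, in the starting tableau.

Slack u1 belongs to constraint 1; its column is the unit vector e_1, so the entry in row 4 is 0.

0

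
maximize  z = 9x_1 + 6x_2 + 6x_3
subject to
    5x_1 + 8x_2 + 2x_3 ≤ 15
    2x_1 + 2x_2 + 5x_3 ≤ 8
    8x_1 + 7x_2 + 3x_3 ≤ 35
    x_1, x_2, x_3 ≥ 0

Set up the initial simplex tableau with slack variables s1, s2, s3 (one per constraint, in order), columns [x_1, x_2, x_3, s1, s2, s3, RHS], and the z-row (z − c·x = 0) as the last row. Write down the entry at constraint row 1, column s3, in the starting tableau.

Slack s3 belongs to constraint 3; its column is the unit vector e_3, so the entry in row 1 is 0.

0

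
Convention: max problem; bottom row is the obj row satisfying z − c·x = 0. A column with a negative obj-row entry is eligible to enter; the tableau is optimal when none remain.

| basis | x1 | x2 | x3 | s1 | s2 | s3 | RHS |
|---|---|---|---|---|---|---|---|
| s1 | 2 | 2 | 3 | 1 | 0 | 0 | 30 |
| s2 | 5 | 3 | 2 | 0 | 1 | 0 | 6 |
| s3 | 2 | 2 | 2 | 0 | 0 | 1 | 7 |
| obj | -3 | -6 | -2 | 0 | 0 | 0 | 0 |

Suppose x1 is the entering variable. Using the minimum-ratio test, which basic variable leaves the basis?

s2

Column x1 entries and ratios — s1: 30/2 = 15; s2: 6/5 = 6/5; s3: 7/2 = 7/2.
Smallest ratio is 6/5 in the row of s2, so s2 leaves.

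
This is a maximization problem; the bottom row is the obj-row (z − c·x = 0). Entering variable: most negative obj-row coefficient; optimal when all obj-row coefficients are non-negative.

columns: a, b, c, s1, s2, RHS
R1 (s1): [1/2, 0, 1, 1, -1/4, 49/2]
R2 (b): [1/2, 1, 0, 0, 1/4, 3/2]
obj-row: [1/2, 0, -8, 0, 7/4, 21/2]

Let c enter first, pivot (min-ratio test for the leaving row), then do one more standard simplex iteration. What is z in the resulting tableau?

208

Ratio test on column c — row 1: (49/2)/1 = 49/2; row 2: entry 0 ≤ 0. Minimum is 49/2 at row 1 (s1 leaves); pivot element 1.
Pivot on row 1; the obj-row RHS becomes 21/2 − (-8)·(49/2) = 413/2.
Next entering variable (most negative obj-row entry -1/4): s2.
Ratio test on column s2 — row 1: entry -1/4 ≤ 0; row 2: (3/2)/(1/4) = 6. Minimum is 6 at row 2 (b leaves); pivot element 1/4.
After the second pivot the obj-row RHS is 413/2 − (-1/4)·6 = 208.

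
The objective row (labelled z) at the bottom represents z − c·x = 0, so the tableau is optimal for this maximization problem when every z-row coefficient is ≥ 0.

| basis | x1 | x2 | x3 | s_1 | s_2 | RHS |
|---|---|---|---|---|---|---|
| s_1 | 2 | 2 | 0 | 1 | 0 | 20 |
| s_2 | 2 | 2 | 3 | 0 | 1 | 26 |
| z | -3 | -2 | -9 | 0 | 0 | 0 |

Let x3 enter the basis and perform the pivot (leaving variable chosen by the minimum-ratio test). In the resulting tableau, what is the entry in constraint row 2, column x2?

2/3

Ratio test on column x3 — row 1: entry 0 ≤ 0; row 2: 26/3 = 26/3. Minimum is 26/3 at row 2 (s_2 leaves); pivot element 3.
Divide row 2 by 3; eliminate column x3 from the other rows.
In the new row 2, the x2 entry is the old entry divided by the pivot: 2/3 = 2/3.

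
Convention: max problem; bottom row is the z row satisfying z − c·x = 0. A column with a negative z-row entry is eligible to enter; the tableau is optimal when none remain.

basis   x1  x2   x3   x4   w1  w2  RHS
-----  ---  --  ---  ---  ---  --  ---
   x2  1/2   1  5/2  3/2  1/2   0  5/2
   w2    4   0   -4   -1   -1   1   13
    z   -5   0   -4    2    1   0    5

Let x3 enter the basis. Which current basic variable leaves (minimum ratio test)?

x2

Column x3 entries and ratios — x2: (5/2)/(5/2) = 1; w2: -4 ≤ 0, skip.
Smallest ratio is 1 in the row of x2, so x2 leaves.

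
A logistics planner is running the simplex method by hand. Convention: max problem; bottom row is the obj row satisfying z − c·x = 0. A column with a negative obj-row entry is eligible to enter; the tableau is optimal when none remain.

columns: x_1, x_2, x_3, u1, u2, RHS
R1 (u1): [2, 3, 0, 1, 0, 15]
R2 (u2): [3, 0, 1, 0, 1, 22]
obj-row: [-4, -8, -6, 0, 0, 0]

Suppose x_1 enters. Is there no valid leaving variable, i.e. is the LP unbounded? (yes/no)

Column x_1 has positive entries in row(s) 1, 2, so the ratio test bounds it — not unbounded.

no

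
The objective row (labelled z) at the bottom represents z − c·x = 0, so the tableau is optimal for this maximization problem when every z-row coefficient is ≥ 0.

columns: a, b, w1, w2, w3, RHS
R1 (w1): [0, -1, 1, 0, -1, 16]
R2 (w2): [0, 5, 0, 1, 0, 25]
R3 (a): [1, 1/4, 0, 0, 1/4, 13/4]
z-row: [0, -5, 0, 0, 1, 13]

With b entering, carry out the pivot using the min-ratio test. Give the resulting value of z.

Ratio test on column b — row 1: entry -1 ≤ 0; row 2: 25/5 = 5; row 3: (13/4)/(1/4) = 13. Minimum is 5 at row 2 (w2 leaves); pivot element 5.
Pivot on row 2; the z-row RHS becomes 13 − (-5)·5 = 38.

38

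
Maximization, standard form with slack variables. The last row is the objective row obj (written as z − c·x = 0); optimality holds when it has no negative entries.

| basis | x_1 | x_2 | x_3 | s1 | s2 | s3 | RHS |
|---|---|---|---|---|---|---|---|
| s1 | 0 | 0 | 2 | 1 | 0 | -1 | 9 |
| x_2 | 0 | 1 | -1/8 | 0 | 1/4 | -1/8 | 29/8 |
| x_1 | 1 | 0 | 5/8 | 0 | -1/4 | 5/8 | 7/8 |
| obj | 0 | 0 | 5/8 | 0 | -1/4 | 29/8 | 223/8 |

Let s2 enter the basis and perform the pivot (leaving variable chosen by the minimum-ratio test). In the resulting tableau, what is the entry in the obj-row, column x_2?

Ratio test on column s2 — row 1: entry 0 ≤ 0; row 2: (29/8)/(1/4) = 29/2; row 3: entry -1/4 ≤ 0. Minimum is 29/2 at row 2 (x_2 leaves); pivot element 1/4.
Divide row 2 by 1/4; eliminate column s2 from the other rows.
obj-row update in column x_2: 0 − (-1/4)·4 = 1.

1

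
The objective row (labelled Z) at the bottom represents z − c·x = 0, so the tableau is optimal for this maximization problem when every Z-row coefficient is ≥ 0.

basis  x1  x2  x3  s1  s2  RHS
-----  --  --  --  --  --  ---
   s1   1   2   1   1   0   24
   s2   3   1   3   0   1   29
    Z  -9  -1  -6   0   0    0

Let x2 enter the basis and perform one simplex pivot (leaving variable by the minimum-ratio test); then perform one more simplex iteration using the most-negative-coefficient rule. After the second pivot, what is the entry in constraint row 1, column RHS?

43/5

Ratio test on column x2 — row 1: 24/2 = 12; row 2: 29/1 = 29. Minimum is 12 at row 1 (s1 leaves); pivot element 2.
Divide row 1 by 2; eliminate column x2 from the other rows.
Second iteration: most negative Z-row entry is -17/2 in column x1, so x1 enters.
Ratio test on column x1 — row 1: 12/(1/2) = 24; row 2: 17/(5/2) = 34/5. Minimum is 34/5 at row 2 (s2 leaves); pivot element 5/2.
Divide row 2 by 5/2; eliminate column x1 from the other rows.
After both pivots, the entry at constraint row 1, column RHS is 43/5.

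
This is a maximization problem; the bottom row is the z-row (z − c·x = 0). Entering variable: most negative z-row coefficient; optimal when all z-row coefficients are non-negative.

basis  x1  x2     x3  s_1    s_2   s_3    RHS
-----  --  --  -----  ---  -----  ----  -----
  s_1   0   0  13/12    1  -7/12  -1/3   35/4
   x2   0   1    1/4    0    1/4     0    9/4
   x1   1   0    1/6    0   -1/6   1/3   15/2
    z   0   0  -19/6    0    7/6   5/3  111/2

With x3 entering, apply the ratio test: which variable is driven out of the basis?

s_1

Column x3 entries and ratios — s_1: (35/4)/(13/12) = 105/13; x2: (9/4)/(1/4) = 9; x1: (15/2)/(1/6) = 45.
Smallest ratio is 105/13 in the row of s_1, so s_1 leaves.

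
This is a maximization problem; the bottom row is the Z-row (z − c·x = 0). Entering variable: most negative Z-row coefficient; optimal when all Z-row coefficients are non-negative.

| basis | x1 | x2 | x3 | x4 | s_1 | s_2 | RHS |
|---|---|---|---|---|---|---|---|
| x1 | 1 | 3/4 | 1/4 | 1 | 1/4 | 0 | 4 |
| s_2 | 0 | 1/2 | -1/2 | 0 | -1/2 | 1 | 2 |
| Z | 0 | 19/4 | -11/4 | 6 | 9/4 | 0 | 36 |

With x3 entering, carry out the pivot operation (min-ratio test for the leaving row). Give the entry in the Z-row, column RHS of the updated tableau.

80

Ratio test on column x3 — row 1: 4/(1/4) = 16; row 2: entry -1/2 ≤ 0. Minimum is 16 at row 1 (x1 leaves); pivot element 1/4.
Divide row 1 by 1/4; eliminate column x3 from the other rows.
Z-row update in column RHS: 36 − (-11/4)·16 = 80.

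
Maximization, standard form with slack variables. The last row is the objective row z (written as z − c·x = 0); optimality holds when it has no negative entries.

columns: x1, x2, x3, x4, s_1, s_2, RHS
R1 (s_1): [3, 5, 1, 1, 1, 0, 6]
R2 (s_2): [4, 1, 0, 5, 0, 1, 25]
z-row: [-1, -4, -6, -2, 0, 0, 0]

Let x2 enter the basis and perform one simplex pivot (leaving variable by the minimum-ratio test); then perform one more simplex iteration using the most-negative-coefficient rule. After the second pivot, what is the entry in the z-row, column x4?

4

Ratio test on column x2 — row 1: 6/5 = 6/5; row 2: 25/1 = 25. Minimum is 6/5 at row 1 (s_1 leaves); pivot element 5.
Divide row 1 by 5; eliminate column x2 from the other rows.
Second iteration: most negative z-row entry is -26/5 in column x3, so x3 enters.
Ratio test on column x3 — row 1: (6/5)/(1/5) = 6; row 2: entry -1/5 ≤ 0. Minimum is 6 at row 1 (x2 leaves); pivot element 1/5.
Divide row 1 by 1/5; eliminate column x3 from the other rows.
After both pivots, the entry at the z-row, column x4 is 4.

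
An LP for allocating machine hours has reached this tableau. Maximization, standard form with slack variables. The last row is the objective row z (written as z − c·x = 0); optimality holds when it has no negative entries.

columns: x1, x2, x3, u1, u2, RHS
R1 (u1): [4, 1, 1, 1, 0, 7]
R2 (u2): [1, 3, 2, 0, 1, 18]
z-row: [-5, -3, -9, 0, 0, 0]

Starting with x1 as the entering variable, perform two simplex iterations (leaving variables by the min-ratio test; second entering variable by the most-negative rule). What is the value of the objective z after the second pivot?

63

Ratio test on column x1 — row 1: 7/4 = 7/4; row 2: 18/1 = 18. Minimum is 7/4 at row 1 (u1 leaves); pivot element 4.
Pivot on row 1; the z-row RHS becomes 0 − (-5)·(7/4) = 35/4.
Next entering variable (most negative z-row entry -31/4): x3.
Ratio test on column x3 — row 1: (7/4)/(1/4) = 7; row 2: (65/4)/(7/4) = 65/7. Minimum is 7 at row 1 (x1 leaves); pivot element 1/4.
After the second pivot the z-row RHS is 35/4 − (-31/4)·7 = 63.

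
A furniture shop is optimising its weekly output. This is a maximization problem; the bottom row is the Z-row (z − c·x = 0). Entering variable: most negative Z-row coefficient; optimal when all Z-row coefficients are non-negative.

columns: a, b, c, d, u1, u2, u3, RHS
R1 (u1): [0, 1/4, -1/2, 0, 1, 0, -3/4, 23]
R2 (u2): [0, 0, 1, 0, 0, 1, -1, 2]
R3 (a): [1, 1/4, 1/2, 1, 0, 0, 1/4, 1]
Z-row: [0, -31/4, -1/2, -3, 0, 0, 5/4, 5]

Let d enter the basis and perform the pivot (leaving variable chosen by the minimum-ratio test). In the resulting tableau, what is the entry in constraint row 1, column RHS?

Ratio test on column d — row 1: entry 0 ≤ 0; row 2: entry 0 ≤ 0; row 3: 1/1 = 1. Minimum is 1 at row 3 (a leaves); pivot element 1.
Divide row 3 by 1; eliminate column d from the other rows.
Row 1 update in column RHS: 23 − 0·1 = 23.

23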